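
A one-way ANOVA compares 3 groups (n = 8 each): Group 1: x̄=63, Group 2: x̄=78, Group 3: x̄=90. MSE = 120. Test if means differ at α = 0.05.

Grand mean = 77.0. SS_between = 2928.0, MS_between = 1464.0. F = 12.2, F_crit ≈ 3.467. Reject H₀.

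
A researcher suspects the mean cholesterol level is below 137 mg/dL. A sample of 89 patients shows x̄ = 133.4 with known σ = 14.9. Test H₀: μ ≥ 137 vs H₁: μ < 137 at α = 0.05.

z = -2.279. Critical value: -1.645. Reject H₀.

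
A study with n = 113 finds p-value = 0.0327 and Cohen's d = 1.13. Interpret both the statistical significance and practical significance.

Statistically significant (p = 0.0327 < 0.05). Cohen's d = 1.13 indicates a large effect size. Both statistical and practical significance should be considered.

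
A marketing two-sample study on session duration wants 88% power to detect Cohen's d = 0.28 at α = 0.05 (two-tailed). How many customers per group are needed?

z_{α/2} = 1.96, z_β = Φ⁻¹(0.88) = 1.175. For small effect (d = 0.28): n per group = 2(z_{α/2} + z_β)²/d² = 2(1.96 + 1.175)²/0.28² = 250.7 → 251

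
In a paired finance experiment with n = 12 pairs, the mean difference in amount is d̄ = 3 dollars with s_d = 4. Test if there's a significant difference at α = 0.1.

t = d̄/(s_d/√n) = 3/(4/√12) = 2.598. df = 11, critical t = ±1.796. Reject H₀.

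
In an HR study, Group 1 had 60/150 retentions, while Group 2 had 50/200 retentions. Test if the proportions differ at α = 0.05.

p̂₁ = 0.4, p̂₂ = 0.25, pooled p̂ = 0.314. z = 2.991. Critical: ±1.96. Reject H₀.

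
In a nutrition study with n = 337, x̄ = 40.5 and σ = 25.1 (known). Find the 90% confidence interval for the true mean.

CI = x̄ ± z*(σ/√n) = 40.5 ± 1.645(25.1/√337) = 40.5 ± 2.25 = (38.25, 42.75)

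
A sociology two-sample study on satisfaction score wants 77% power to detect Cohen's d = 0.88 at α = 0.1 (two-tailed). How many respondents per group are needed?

z_{α/2} = 1.645, z_β = Φ⁻¹(0.77) = 0.739. For large effect (d = 0.88): n per group = 2(z_{α/2} + z_β)²/d² = 2(1.645 + 0.739)²/0.88² = 14.7 → 15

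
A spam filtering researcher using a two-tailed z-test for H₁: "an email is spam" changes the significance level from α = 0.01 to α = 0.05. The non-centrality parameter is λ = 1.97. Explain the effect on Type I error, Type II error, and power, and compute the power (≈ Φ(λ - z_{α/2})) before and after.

Increasing α from 0.01 to 0.05:
• Type I error rate increases (α is the Type I rate by definition).
• Critical value moves from z_{α/2} = 2.576 to 1.96, so power = Φ(λ - z_{α/2}) goes from Φ(1.97 - 2.576) = 0.272 to Φ(1.97 - 1.96) = 0.504.
• Type II error rate β = 1 - power therefore decreases (0.728 → 0.496).
Appropriate when false negatives are costly — here, a spam email lands in the inbox.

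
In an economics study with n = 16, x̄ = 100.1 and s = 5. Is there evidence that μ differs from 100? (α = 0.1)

t = (x̄ - μ₀)/(s/√n) = (100.1 - 100)/(5/√16) = 0.08. df = 15, critical t = ±1.753. Fail to reject H₀.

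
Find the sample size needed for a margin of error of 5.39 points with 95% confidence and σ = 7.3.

n = (z*σ/E)² = (1.96×7.3/5.39)² = 7.05 → n = 8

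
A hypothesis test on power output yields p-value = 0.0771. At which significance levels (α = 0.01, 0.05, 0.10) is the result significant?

p = 0.0771. Significant at: α = 0.1.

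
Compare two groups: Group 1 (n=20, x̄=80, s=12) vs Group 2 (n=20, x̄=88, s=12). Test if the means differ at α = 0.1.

Pooled sp = 12.0. t = -2.108, df = 38. Critical t = ±1.686. Reject H₀.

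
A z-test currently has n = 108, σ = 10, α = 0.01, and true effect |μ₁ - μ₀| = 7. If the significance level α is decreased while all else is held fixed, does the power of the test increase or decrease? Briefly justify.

Power decreases: a smaller α raises the critical value, so less of the H₁ sampling distribution falls in the rejection region.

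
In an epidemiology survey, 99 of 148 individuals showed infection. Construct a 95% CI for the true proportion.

p̂ = 0.669. CI = p̂ ± z*√(p̂(1-p̂)/n) = (0.593, 0.745)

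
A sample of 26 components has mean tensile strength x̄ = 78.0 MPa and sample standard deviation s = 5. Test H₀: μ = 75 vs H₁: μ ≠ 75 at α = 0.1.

t = (x̄ - μ₀)/(s/√n) = (78.0 - 75)/(5/√26) = 3.059. df = 25, critical t = ±1.708. Reject H₀.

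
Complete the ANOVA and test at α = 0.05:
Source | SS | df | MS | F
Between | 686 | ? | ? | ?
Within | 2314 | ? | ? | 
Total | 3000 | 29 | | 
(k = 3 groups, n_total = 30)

df_between = 2, df_within = 27. MS_between = 343.0, MS_within = 85.7. F = 4.002, F_crit ≈ 3.354. Reject H₀.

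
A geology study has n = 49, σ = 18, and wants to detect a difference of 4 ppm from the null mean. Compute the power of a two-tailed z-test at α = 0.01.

SE = σ/√n = 18/√49 = 2.571. Non-centrality λ = d/SE = 4/2.571 = 1.556. Power ≈ Φ(λ - z_{α/2}) = Φ(1.556 - 2.576) = Φ(-1.02) = 0.154.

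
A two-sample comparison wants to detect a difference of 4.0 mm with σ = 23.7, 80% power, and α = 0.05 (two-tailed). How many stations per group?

n per group = 2(z_α/2 + z_β)²σ²/d² = 2×(1.96 + 0.84)²×23.7²/4.0² = 550.5 → n = 551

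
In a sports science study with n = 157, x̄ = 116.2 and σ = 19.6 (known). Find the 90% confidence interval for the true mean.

CI = x̄ ± z*(σ/√n) = 116.2 ± 1.645(19.6/√157) = 116.2 ± 2.57 = (113.63, 118.77)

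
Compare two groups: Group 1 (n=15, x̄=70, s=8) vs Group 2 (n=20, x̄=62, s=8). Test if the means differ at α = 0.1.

Pooled sp = 8.0. t = 2.928, df = 33. Critical t = ±1.692. Reject H₀.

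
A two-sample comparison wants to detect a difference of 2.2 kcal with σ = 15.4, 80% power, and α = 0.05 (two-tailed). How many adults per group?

n per group = 2(z_α/2 + z_β)²σ²/d² = 2×(1.96 + 0.84)²×15.4²/2.2² = 768.3 → n = 769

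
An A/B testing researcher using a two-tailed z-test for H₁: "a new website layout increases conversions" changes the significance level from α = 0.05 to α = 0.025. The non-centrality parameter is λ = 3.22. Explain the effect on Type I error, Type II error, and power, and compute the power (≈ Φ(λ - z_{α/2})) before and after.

Decreasing α from 0.05 to 0.025:
• Type I error rate decreases (α is the Type I rate by definition).
• Critical value moves from z_{α/2} = 1.96 to 2.241, so power = Φ(λ - z_{α/2}) goes from Φ(3.22 - 1.96) = 0.896 to Φ(3.22 - 2.241) = 0.836.
• Type II error rate β = 1 - power therefore increases (0.104 → 0.164).
Appropriate when false positives are costly — here, rolling out a layout that doesn't actually help — wasted engineering effort.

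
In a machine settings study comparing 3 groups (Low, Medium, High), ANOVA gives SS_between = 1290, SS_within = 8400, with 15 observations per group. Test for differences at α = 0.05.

df_between = 2, df_within = 42. F = MS_between/MS_within = 645.0/200.0 = 3.225. F_crit ≈ 3.22. Reject H₀. At least one mean differs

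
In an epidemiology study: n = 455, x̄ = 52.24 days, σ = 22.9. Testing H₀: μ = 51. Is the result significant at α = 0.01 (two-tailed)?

z = (52.24 - 51)/(22.9/√455) = 1.155. Since |z| ≤ 2.576, not significant at α = 0.01.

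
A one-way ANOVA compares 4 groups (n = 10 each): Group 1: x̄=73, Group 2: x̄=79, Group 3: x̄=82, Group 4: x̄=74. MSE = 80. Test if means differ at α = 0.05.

Grand mean = 77.0. SS_between = 540.0, MS_between = 180.0. F = 2.25, F_crit ≈ 2.866. Fail to reject H₀.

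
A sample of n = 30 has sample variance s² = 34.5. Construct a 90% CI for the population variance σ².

df = 29. χ²_{0.05} = 42.557, χ²_{0.95} = 17.708. CI for σ² = ((n-1)s²/χ²_{α/2}, (n-1)s²/χ²_{1-α/2}) = (29·34.5/42.557, 29·34.5/17.708) = (23.51, 56.5)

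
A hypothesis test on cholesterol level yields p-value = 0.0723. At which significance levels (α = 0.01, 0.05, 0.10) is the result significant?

p = 0.0723. Significant at: α = 0.1.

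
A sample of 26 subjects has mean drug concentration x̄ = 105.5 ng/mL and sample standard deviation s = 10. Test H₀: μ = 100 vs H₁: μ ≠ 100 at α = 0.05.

t = (x̄ - μ₀)/(s/√n) = (105.5 - 100)/(10/√26) = 2.804. df = 25, critical t = ±2.06. Reject H₀.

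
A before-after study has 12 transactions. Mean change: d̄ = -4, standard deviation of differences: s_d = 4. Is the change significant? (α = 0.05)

t = d̄/(s_d/√n) = -4/(4/√12) = -3.464. df = 11, critical t = ±2.201. Reject H₀.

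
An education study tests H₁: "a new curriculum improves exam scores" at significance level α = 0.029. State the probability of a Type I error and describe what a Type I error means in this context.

P(Type I error) = α = 0.029. A Type I error is rejecting H₀ when H₀ is actually true (false positive) — here, concluding that a new curriculum improves exam scores when in fact this is not the case. Consequence: adopting a curriculum that gives no real benefit — disruption for nothing.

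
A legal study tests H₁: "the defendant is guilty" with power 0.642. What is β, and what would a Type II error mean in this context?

β = 1 - power = 1 - 0.642 = 0.358. A Type II error is failing to reject H₀ when H₀ is false (false negative) — here, failing to conclude that the defendant is guilty when in fact it is true. Consequence: acquitting a guilty person.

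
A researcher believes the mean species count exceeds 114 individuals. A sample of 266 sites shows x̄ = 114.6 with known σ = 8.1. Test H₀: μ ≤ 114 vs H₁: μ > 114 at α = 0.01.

z = 1.208. Critical value: 2.33. Fail to reject H₀.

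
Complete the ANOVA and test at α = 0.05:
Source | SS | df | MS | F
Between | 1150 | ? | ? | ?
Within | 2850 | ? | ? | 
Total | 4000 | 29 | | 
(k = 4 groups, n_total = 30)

df_between = 3, df_within = 26. MS_between = 383.33, MS_within = 109.62. F = 3.497, F_crit ≈ 2.975. Reject H₀.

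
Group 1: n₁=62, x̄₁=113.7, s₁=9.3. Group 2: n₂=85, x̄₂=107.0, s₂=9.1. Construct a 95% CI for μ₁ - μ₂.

Difference = 6.7. SE = √(9.3²/62 + 9.1²/85) = 1.539. CI = (3.68, 9.72)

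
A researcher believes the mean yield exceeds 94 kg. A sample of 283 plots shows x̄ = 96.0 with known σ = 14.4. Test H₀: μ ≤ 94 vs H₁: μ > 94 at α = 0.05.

z = 2.336. Critical value: 1.645. Reject H₀.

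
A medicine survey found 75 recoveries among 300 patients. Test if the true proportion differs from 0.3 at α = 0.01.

p̂ = 0.25, p₀ = 0.3. z = (p̂ - p₀)/√(p₀(1-p₀)/n) = -1.89. Critical: ±2.576. Fail to reject H₀.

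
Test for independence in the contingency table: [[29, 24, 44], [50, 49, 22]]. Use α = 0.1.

χ² = 19.066. df = 2, critical = 4.605. Reject H₀. Variables are dependent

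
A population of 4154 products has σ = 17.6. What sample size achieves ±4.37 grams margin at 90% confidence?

Without FPC: n₀ = (1.645×17.6/4.37)² = 43.893. With FPC: n = n₀N/(n₀+N-1) = 43.4 → n = 44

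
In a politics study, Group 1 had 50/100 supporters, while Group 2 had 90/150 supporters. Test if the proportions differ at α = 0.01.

p̂₁ = 0.5, p̂₂ = 0.6, pooled p̂ = 0.56. z = -1.56. Critical: ±2.576. Fail to reject H₀.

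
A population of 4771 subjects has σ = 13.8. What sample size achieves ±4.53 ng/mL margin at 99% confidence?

Without FPC: n₀ = (2.576×13.8/4.53)² = 61.582. With FPC: n = n₀N/(n₀+N-1) = 60.8 → n = 61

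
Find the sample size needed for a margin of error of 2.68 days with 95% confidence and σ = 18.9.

n = (z*σ/E)² = (1.96×18.9/2.68)² = 191.1 → n = 192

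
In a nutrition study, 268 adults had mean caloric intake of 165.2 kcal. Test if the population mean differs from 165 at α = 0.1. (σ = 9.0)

z = (x̄ - μ₀)/(σ/√n) = (165.2 - 165)/(9.0/√268) = 0.364. Critical value: ±1.645. Since |0.364| ≤ 1.645, Fail to reject H₀.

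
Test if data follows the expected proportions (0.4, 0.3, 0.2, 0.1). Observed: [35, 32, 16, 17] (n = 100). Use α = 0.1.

Expected: [40.0, 30.0, 20.0, 10.0]. χ² = 6.458. df = 3, critical = 6.251. Reject H₀.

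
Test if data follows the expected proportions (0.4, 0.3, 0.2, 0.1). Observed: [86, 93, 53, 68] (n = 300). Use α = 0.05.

Expected: [120.0, 90.0, 60.0, 30.0]. χ² = 58.683. df = 3, critical = 7.815. Reject H₀.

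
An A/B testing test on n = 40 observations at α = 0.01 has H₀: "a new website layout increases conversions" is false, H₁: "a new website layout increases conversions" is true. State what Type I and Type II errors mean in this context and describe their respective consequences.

Type I (false positive): concluding that a new website layout increases conversions when it is not — rolling out a layout that doesn't actually help — wasted engineering effort. Type II (false negative): failing to conclude that a new website layout increases conversions when it is — discarding a layout that would have improved conversions — lost revenue. Which is costlier depends on domain priorities and is a judgement call rather than a statistical fact.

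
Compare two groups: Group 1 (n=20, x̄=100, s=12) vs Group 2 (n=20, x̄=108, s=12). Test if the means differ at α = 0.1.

Pooled sp = 12.0. t = -2.108, df = 38. Critical t = ±1.686. Reject H₀.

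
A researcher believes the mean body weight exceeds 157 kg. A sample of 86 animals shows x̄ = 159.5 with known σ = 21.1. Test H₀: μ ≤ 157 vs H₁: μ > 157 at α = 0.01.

z = 1.099. Critical value: 2.33. Fail to reject H₀.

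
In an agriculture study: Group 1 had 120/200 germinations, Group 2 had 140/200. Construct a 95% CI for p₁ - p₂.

p̂₁ = 0.6, p̂₂ = 0.7. Difference = -0.1. CI = (-0.193, -0.007)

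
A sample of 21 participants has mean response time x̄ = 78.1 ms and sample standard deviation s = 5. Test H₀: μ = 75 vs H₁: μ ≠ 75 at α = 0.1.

t = (x̄ - μ₀)/(s/√n) = (78.1 - 75)/(5/√21) = 2.841. df = 20, critical t = ±1.725. Reject H₀.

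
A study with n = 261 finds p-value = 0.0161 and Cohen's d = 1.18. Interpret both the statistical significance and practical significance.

Statistically significant (p = 0.0161 < 0.05). Cohen's d = 1.18 indicates a large effect size. Both statistical and practical significance should be considered.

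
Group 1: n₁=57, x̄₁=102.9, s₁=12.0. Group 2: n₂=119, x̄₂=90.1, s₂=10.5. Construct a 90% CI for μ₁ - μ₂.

Difference = 12.8. SE = √(12.0²/57 + 10.5²/119) = 1.858. CI = (9.74, 15.86)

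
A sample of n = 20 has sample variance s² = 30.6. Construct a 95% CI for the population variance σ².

df = 19. χ²_{0.025} = 32.852, χ²_{0.975} = 8.907. CI for σ² = ((n-1)s²/χ²_{α/2}, (n-1)s²/χ²_{1-α/2}) = (19·30.6/32.852, 19·30.6/8.907) = (17.7, 65.27)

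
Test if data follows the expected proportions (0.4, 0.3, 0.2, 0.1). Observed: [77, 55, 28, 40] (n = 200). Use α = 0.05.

Expected: [80.0, 60.0, 40.0, 20.0]. χ² = 24.129. df = 3, critical = 7.815. Reject H₀.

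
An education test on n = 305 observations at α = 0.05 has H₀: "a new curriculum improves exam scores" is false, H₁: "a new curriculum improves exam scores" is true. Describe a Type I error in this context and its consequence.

Type I error: rejecting H₀ when it is true — concluding that a new curriculum improves exam scores when in fact it is not. Consequence: adopting a curriculum that gives no real benefit — disruption for nothing.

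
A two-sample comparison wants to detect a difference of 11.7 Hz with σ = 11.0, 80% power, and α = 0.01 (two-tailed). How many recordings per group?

n per group = 2(z_α/2 + z_β)²σ²/d² = 2×(2.576 + 0.84)²×11.0²/11.7² = 20.6 → n = 21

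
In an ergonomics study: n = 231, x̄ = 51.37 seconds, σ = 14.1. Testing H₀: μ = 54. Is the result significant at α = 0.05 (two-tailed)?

z = (51.37 - 54)/(14.1/√231) = -2.835. Since |z| > 1.96, significant at α = 0.05.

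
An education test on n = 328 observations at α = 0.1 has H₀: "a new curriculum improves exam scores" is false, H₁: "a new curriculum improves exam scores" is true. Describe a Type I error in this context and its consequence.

Type I error: rejecting H₀ when it is true — concluding that a new curriculum improves exam scores when in fact it is not. Consequence: adopting a curriculum that gives no real benefit — disruption for nothing.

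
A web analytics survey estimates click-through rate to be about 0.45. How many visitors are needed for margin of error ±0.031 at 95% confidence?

n = z²p(1-p)/E² = 1.96²×0.45×0.55/0.031² = 989.4 → n = 990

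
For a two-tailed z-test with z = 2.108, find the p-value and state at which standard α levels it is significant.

p = 2·P(Z > |2.108|) = 2·(1 - Φ(2.108)) ≈ 0.035. Significant at α = 0.1; Significant at α = 0.05.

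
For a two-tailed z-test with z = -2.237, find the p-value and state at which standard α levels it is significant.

p = 2·P(Z > |-2.237|) = 2·(1 - Φ(2.237)) ≈ 0.0253. Significant at α = 0.1; Significant at α = 0.05.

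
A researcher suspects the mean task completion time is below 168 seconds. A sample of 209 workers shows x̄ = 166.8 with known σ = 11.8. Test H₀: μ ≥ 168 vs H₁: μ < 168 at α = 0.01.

z = -1.47. Critical value: -2.33. Fail to reject H₀.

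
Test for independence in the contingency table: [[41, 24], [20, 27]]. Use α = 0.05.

χ² = 4.633. df = 1, critical = 3.841. Reject H₀. Variables are dependent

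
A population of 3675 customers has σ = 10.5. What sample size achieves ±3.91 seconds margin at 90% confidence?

Without FPC: n₀ = (1.645×10.5/3.91)² = 19.514. With FPC: n = n₀N/(n₀+N-1) = 19.4 → n = 20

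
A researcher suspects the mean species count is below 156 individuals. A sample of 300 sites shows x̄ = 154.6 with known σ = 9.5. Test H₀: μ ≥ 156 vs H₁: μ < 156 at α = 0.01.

z = -2.552. Critical value: -2.33. Reject H₀.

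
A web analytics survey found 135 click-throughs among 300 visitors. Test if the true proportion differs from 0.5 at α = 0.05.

p̂ = 0.45, p₀ = 0.5. z = (p̂ - p₀)/√(p₀(1-p₀)/n) = -1.732. Critical: ±1.96. Fail to reject H₀.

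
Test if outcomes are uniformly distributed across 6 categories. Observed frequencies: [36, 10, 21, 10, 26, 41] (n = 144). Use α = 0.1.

Expected = 24 each. χ² = Σ(O-E)²/E = 34.917. df = 5, critical value = 9.236. Reject H₀.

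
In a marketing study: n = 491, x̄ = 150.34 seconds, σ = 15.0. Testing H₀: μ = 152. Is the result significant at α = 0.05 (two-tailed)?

z = (150.34 - 152)/(15.0/√491) = -2.452. Since |z| > 1.96, significant at α = 0.05.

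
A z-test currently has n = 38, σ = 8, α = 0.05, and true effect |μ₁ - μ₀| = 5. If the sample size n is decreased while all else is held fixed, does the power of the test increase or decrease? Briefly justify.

Power decreases: a smaller n inflates the standard error σ/√n, pulling the sampling distribution under H₁ back toward the critical value.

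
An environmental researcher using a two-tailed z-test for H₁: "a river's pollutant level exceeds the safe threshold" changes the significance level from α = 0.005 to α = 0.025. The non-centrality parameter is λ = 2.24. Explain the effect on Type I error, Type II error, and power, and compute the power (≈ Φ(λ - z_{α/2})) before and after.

Increasing α from 0.005 to 0.025:
• Type I error rate increases (α is the Type I rate by definition).
• Critical value moves from z_{α/2} = 2.807 to 2.241, so power = Φ(λ - z_{α/2}) goes from Φ(2.24 - 2.807) = 0.285 to Φ(2.24 - 2.241) = 0.5.
• Type II error rate β = 1 - power therefore decreases (0.715 → 0.5).
Appropriate when false negatives are costly — here, allowing unsafe pollution to continue.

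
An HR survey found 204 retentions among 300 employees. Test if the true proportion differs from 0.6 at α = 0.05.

p̂ = 0.68, p₀ = 0.6. z = (p̂ - p₀)/√(p₀(1-p₀)/n) = 2.828. Critical: ±1.96. Reject H₀.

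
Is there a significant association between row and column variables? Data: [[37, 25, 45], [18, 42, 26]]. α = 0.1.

χ² = 13.84. df = 2, critical = 4.605. Reject H₀. Variables are dependent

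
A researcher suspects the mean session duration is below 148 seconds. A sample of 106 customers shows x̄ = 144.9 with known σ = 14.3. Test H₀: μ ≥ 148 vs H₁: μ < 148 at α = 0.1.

z = -2.232. Critical value: -1.28. Reject H₀.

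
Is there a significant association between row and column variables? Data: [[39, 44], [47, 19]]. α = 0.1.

χ² = 8.84. df = 1, critical = 2.706. Reject H₀. Variables are dependent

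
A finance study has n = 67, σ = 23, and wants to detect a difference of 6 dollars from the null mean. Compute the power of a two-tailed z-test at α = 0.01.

SE = σ/√n = 23/√67 = 2.81. Non-centrality λ = d/SE = 6/2.81 = 2.135. Power ≈ Φ(λ - z_{α/2}) = Φ(2.135 - 2.576) = Φ(-0.441) = 0.33.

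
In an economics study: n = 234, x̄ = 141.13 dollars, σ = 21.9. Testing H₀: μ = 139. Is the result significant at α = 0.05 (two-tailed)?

z = (141.13 - 139)/(21.9/√234) = 1.488. Since |z| ≤ 1.96, not significant at α = 0.05.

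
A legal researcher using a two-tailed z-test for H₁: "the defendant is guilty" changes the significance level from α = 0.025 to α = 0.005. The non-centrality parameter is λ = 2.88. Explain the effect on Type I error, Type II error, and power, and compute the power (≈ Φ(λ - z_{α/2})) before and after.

Decreasing α from 0.025 to 0.005:
• Type I error rate decreases (α is the Type I rate by definition).
• Critical value moves from z_{α/2} = 2.241 to 2.807, so power = Φ(λ - z_{α/2}) goes from Φ(2.88 - 2.241) = 0.739 to Φ(2.88 - 2.807) = 0.529.
• Type II error rate β = 1 - power therefore increases (0.261 → 0.471).
Appropriate when false positives are costly — here, convicting an innocent person.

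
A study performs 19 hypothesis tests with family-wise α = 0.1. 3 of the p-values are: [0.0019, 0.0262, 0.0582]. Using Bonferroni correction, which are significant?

Bonferroni α = 0.1/19 = 0.00526. Significant p-values: [0.0019]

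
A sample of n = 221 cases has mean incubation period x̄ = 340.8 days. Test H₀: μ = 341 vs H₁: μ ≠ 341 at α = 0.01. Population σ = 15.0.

z = (x̄ - μ₀)/(σ/√n) = (340.8 - 341)/(15.0/√221) = -0.198. Critical value: ±2.576. Since |-0.198| ≤ 2.576, Fail to reject H₀.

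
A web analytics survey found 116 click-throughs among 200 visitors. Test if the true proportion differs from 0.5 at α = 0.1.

p̂ = 0.58, p₀ = 0.5. z = (p̂ - p₀)/√(p₀(1-p₀)/n) = 2.263. Critical: ±1.645. Reject H₀.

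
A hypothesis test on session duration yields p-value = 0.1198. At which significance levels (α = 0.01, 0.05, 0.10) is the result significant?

p = 0.1198. Not significant at any of the given levels.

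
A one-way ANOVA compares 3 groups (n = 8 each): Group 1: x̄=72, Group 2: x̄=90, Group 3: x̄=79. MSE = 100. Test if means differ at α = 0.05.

Grand mean = 80.33. SS_between = 1317.33, MS_between = 658.67. F = 6.587, F_crit ≈ 3.467. Reject H₀.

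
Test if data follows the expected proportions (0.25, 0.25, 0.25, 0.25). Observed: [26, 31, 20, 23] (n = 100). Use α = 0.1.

Expected: [25.0, 25.0, 25.0, 25.0]. χ² = 2.64. df = 3, critical = 6.251. Fail to reject H₀.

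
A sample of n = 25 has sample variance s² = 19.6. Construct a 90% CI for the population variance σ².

df = 24. χ²_{0.05} = 36.415, χ²_{0.95} = 13.848. CI for σ² = ((n-1)s²/χ²_{α/2}, (n-1)s²/χ²_{1-α/2}) = (24·19.6/36.415, 24·19.6/13.848) = (12.92, 33.97)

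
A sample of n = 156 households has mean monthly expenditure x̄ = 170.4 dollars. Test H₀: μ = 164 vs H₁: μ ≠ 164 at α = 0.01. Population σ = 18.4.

z = (x̄ - μ₀)/(σ/√n) = (170.4 - 164)/(18.4/√156) = 4.344. Critical value: ±2.576. Since |4.344| > 2.576, Reject H₀.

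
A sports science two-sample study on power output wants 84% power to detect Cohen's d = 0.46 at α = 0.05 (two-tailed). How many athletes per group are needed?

z_{α/2} = 1.96, z_β = Φ⁻¹(0.84) = 0.994. For small effect (d = 0.46): n per group = 2(z_{α/2} + z_β)²/d² = 2(1.96 + 0.994)²/0.46² = 82.5 → 83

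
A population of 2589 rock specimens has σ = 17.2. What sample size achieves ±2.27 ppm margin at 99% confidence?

Without FPC: n₀ = (2.576×17.2/2.27)² = 380.975. With FPC: n = n₀N/(n₀+N-1) = 332.2 → n = 333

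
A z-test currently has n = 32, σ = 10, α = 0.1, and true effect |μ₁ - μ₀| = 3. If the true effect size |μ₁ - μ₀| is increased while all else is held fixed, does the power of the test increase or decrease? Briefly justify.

Power increases: a larger true effect increases the non-centrality λ = |μ₁ - μ₀|/(σ/√n).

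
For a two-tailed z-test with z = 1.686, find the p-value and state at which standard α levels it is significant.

p = 2·P(Z > |1.686|) = 2·(1 - Φ(1.686)) ≈ 0.0918. Significant at α = 0.1.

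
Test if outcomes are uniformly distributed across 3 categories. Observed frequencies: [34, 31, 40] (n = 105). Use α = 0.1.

Expected = 35 each. χ² = Σ(O-E)²/E = 1.2. df = 2, critical value = 4.605. Fail to reject H₀.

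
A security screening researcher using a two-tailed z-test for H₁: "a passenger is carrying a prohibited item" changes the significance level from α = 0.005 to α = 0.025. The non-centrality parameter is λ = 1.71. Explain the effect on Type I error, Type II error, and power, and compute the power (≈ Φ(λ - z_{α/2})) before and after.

Increasing α from 0.005 to 0.025:
• Type I error rate increases (α is the Type I rate by definition).
• Critical value moves from z_{α/2} = 2.807 to 2.241, so power = Φ(λ - z_{α/2}) goes from Φ(1.71 - 2.807) = 0.136 to Φ(1.71 - 2.241) = 0.298.
• Type II error rate β = 1 - power therefore decreases (0.864 → 0.702).
Appropriate when false negatives are costly — here, letting a prohibited item through — security breach.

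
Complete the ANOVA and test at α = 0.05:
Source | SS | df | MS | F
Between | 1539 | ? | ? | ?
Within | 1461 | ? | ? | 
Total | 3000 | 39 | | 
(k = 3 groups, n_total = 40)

df_between = 2, df_within = 37. MS_between = 769.5, MS_within = 39.49. F = 19.488, F_crit ≈ 3.252. Reject H₀.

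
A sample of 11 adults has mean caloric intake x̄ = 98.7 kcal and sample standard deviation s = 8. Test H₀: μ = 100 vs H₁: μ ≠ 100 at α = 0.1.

t = (x̄ - μ₀)/(s/√n) = (98.7 - 100)/(8/√11) = -0.539. df = 10, critical t = ±1.812. Fail to reject H₀.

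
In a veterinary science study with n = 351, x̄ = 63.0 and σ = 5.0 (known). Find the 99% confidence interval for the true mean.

CI = x̄ ± z*(σ/√n) = 63.0 ± 2.576(5.0/√351) = 63.0 ± 0.69 = (62.31, 63.69)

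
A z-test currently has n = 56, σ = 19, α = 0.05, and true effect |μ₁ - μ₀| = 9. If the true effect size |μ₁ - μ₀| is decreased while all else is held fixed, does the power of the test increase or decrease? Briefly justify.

Power decreases: a smaller true effect decreases the non-centrality λ = |μ₁ - μ₀|/(σ/√n).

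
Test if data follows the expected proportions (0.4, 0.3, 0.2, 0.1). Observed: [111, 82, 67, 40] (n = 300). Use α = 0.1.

Expected: [120.0, 90.0, 60.0, 30.0]. χ² = 5.536. df = 3, critical = 6.251. Fail to reject H₀.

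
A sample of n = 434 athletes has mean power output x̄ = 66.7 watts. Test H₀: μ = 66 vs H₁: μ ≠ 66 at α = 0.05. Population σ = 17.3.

z = (x̄ - μ₀)/(σ/√n) = (66.7 - 66)/(17.3/√434) = 0.843. Critical value: ±1.96. Since |0.843| ≤ 1.96, Fail to reject H₀.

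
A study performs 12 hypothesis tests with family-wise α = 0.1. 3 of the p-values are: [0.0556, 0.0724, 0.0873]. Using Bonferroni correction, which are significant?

Bonferroni α = 0.1/12 = 0.00833. None of the given p-values are significant.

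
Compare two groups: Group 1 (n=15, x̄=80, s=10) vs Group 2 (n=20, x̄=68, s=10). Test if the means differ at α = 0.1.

Pooled sp = 10.0. t = 3.513, df = 33. Critical t = ±1.692. Reject H₀.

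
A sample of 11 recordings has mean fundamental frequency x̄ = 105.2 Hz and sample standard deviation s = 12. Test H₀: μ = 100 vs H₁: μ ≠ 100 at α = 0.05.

t = (x̄ - μ₀)/(s/√n) = (105.2 - 100)/(12/√11) = 1.437. df = 10, critical t = ±2.228. Fail to reject H₀.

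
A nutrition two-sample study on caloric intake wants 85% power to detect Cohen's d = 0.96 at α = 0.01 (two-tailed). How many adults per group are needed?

z_{α/2} = 2.576, z_β = Φ⁻¹(0.85) = 1.036. For large effect (d = 0.96): n per group = 2(z_{α/2} + z_β)²/d² = 2(2.576 + 1.036)²/0.96² = 28.3 → 29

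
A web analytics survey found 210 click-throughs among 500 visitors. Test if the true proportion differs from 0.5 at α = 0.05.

p̂ = 0.42, p₀ = 0.5. z = (p̂ - p₀)/√(p₀(1-p₀)/n) = -3.578. Critical: ±1.96. Reject H₀.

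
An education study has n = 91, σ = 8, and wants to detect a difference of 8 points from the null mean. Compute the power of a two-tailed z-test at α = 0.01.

SE = σ/√n = 8/√91 = 0.839. Non-centrality λ = d/SE = 8/0.839 = 9.539. Power ≈ Φ(λ - z_{α/2}) = Φ(9.539 - 2.576) = Φ(6.963) = 1.0.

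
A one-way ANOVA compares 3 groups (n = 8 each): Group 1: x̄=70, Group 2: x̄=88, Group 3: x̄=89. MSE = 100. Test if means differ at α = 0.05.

Grand mean = 82.33. SS_between = 1829.33, MS_between = 914.67. F = 9.147, F_crit ≈ 3.467. Reject H₀.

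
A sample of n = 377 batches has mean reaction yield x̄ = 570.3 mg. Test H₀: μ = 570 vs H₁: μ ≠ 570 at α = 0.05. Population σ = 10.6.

z = (x̄ - μ₀)/(σ/√n) = (570.3 - 570)/(10.6/√377) = 0.55. Critical value: ±1.96. Since |0.55| ≤ 1.96, Fail to reject H₀.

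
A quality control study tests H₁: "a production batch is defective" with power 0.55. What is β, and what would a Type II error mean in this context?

β = 1 - power = 1 - 0.55 = 0.45. A Type II error is failing to reject H₀ when H₀ is false (false negative) — here, failing to conclude that a production batch is defective when in fact it is true. Consequence: shipping a defective batch — faulty products reach customers.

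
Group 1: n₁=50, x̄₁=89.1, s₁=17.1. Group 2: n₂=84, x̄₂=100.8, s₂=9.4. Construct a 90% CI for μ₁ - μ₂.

Difference = -11.7. SE = √(17.1²/50 + 9.4²/84) = 2.627. CI = (-16.02, -7.38)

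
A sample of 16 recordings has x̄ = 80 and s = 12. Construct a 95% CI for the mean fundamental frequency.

CI = x̄ ± t*(s/√n) = 80 ± 2.131(12/√16) = (73.61, 86.39)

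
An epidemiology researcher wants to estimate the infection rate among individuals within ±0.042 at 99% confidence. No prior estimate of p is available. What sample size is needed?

Conservative approach: use p = 0.5 (maximizes p(1-p) = 0.25). n = z²(0.25)/E² = 2.576²×0.25/0.042² = 940.4 → n = 941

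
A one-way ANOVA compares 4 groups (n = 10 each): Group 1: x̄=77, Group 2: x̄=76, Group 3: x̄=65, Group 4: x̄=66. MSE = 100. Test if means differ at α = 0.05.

Grand mean = 71.0. SS_between = 1220.0, MS_between = 406.67. F = 4.067, F_crit ≈ 2.866. Reject H₀.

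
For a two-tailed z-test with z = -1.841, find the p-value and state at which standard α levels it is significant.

p = 2·P(Z > |-1.841|) = 2·(1 - Φ(1.841)) ≈ 0.0656. Significant at α = 0.1.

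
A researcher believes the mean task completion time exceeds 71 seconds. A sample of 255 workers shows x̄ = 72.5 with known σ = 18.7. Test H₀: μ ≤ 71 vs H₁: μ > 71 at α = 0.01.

z = 1.281. Critical value: 2.33. Fail to reject H₀.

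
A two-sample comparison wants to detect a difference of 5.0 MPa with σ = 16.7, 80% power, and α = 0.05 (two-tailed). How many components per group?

n per group = 2(z_α/2 + z_β)²σ²/d² = 2×(1.96 + 0.84)²×16.7²/5.0² = 174.9 → n = 175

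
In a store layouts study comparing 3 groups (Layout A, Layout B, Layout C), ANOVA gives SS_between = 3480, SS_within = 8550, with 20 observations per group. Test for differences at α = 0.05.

df_between = 2, df_within = 57. F = MS_between/MS_within = 1740.0/150.0 = 11.6. F_crit ≈ 3.159. Reject H₀. At least one mean differs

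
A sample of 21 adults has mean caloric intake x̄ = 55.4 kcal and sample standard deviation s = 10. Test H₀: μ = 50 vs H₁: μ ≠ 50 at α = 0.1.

t = (x̄ - μ₀)/(s/√n) = (55.4 - 50)/(10/√21) = 2.475. df = 20, critical t = ±1.725. Reject H₀.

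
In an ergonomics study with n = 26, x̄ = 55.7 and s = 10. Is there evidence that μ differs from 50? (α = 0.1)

t = (x̄ - μ₀)/(s/√n) = (55.7 - 50)/(10/√26) = 2.906. df = 25, critical t = ±1.708. Reject H₀.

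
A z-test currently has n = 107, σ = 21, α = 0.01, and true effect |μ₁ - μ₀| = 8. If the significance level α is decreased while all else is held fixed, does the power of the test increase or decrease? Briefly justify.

Power decreases: a smaller α raises the critical value, so less of the H₁ sampling distribution falls in the rejection region.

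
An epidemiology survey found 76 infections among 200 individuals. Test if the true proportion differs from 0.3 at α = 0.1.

p̂ = 0.38, p₀ = 0.3. z = (p̂ - p₀)/√(p₀(1-p₀)/n) = 2.469. Critical: ±1.645. Reject H₀.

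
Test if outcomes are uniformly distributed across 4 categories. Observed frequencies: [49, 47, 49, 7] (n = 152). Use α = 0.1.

Expected = 38 each. χ² = Σ(O-E)²/E = 33.789. df = 3, critical value = 6.251. Reject H₀.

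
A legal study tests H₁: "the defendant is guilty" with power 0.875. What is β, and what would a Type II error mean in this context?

β = 1 - power = 1 - 0.875 = 0.125. A Type II error is failing to reject H₀ when H₀ is false (false negative) — here, failing to conclude that the defendant is guilty when in fact it is true. Consequence: acquitting a guilty person.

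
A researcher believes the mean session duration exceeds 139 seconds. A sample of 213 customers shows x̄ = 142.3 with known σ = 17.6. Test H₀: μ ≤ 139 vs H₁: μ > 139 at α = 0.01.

z = 2.736. Critical value: 2.33. Reject H₀.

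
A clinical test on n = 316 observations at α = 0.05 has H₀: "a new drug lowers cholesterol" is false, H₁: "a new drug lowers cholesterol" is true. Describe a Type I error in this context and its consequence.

Type I error: rejecting H₀ when it is true — concluding that a new drug lowers cholesterol when in fact it is not. Consequence: approving an ineffective drug — patients take a useless medication and may skip effective alternatives.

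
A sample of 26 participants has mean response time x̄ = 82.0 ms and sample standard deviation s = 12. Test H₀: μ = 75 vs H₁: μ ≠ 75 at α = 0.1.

t = (x̄ - μ₀)/(s/√n) = (82.0 - 75)/(12/√26) = 2.974. df = 25, critical t = ±1.708. Reject H₀.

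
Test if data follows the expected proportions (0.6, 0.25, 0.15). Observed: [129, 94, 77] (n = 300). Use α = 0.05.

Expected: [180.0, 75.0, 45.0]. χ² = 42.019. df = 2, critical = 5.991. Reject H₀.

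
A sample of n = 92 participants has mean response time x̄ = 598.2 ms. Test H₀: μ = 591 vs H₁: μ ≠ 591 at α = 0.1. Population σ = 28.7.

z = (x̄ - μ₀)/(σ/√n) = (598.2 - 591)/(28.7/√92) = 2.406. Critical value: ±1.645. Since |2.406| > 1.645, Reject H₀.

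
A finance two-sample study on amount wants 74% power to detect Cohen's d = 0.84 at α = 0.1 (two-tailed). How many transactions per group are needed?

z_{α/2} = 1.645, z_β = Φ⁻¹(0.74) = 0.643. For large effect (d = 0.84): n per group = 2(z_{α/2} + z_β)²/d² = 2(1.645 + 0.643)²/0.84² = 14.8 → 15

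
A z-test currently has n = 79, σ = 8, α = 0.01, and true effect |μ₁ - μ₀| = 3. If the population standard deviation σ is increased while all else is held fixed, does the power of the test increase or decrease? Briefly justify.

Power decreases: a larger σ inflates the standard error σ/√n, pulling the sampling distribution under H₁ back toward the critical value.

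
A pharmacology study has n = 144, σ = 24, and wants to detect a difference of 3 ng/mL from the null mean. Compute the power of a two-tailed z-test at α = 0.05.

SE = σ/√n = 24/√144 = 2.0. Non-centrality λ = d/SE = 3/2.0 = 1.5. Power ≈ Φ(λ - z_{α/2}) = Φ(1.5 - 1.96) = Φ(-0.46) = 0.323.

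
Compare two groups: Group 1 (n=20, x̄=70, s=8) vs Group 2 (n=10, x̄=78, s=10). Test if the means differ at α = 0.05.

Pooled sp = 8.69. t = -2.376, df = 28. Critical t = ±2.048. Reject H₀.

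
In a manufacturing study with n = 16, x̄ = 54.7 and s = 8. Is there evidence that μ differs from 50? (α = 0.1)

t = (x̄ - μ₀)/(s/√n) = (54.7 - 50)/(8/√16) = 2.35. df = 15, critical t = ±1.753. Reject H₀.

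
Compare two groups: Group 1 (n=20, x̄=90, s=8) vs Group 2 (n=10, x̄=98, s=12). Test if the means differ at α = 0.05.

Pooled sp = 9.47. t = -2.181, df = 28. Critical t = ±2.048. Reject H₀.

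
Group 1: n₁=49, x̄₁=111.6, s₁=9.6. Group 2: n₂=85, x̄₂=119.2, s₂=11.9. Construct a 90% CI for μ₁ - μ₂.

Difference = -7.6. SE = √(9.6²/49 + 11.9²/85) = 1.883. CI = (-10.7, -4.5)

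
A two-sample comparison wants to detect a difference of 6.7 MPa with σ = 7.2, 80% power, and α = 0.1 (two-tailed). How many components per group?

n per group = 2(z_α/2 + z_β)²σ²/d² = 2×(1.645 + 0.84)²×7.2²/6.7² = 14.3 → n = 15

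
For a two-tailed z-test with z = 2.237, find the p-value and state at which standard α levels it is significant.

p = 2·P(Z > |2.237|) = 2·(1 - Φ(2.237)) ≈ 0.0253. Significant at α = 0.1; Significant at α = 0.05.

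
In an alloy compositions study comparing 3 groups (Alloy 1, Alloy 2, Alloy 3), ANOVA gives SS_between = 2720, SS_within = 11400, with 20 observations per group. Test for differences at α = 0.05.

df_between = 2, df_within = 57. F = MS_between/MS_within = 1360.0/200.0 = 6.8. F_crit ≈ 3.159. Reject H₀. At least one mean differs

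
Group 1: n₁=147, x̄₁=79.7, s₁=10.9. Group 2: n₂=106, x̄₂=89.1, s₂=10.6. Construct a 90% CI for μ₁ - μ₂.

Difference = -9.4. SE = √(10.9²/147 + 10.6²/106) = 1.367. CI = (-11.65, -7.15)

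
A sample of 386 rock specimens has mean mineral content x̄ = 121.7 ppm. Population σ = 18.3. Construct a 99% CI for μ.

CI = x̄ ± z*(σ/√n) = 121.7 ± 2.576(18.3/√386) = 121.7 ± 2.4 = (119.3, 124.1)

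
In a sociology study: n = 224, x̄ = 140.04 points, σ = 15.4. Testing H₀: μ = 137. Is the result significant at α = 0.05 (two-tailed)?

z = (140.04 - 137)/(15.4/√224) = 2.954. Since |z| > 1.96, significant at α = 0.05.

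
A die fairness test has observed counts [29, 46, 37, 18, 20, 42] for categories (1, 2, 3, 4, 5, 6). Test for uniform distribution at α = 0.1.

Expected = 32 each. χ² = Σ(O-E)²/E = 20.938. df = 5, critical value = 9.236. Reject H₀.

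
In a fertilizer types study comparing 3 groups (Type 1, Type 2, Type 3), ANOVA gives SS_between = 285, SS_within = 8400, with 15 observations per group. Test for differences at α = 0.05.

df_between = 2, df_within = 42. F = MS_between/MS_within = 142.5/200.0 = 0.713. F_crit ≈ 3.22. Fail to reject H₀.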